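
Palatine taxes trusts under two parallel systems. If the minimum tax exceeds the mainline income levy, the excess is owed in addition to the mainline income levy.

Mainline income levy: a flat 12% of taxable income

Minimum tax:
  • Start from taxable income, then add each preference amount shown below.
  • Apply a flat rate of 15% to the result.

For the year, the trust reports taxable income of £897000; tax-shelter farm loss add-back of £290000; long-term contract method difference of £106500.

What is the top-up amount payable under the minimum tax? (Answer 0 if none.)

Mainline income levy:
  £897000 × 12% = £107640

Minimum tax:
  Adjusted income: £897000 + £290000 + £106500 = £1293500
  £1293500 × 15% = £194025

Excess of minimum tax over mainline income levy: £194025 − £107640 = £86385.

£86385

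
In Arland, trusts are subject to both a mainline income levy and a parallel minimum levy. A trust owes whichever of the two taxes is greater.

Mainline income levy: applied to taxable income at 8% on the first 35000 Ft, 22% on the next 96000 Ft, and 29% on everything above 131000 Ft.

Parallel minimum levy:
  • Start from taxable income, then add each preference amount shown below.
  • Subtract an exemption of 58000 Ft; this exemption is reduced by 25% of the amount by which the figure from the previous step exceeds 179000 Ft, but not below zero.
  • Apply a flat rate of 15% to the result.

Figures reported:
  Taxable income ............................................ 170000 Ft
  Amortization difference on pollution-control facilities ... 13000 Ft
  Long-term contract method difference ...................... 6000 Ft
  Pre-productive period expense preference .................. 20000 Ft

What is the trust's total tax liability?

Mainline income levy:
  35000 Ft × 8% = 2800 Ft
  96000 Ft × 22% = 21120 Ft
  39000 Ft × 29% = 11310 Ft
  → 35230 Ft

Parallel minimum levy:
  Adjusted income: 170000 Ft + 13000 Ft + 6000 Ft + 20000 Ft = 209000 Ft
  Exemption: 58000 Ft − 25% × (209000 Ft − 179000 Ft) = 58000 Ft − 7500 Ft = 50500 Ft
  Base: 209000 Ft − 50500 Ft = 158500 Ft
  158500 Ft × 15% = 23775 Ft

35230 Ft > 23775 Ft, so the mainline income levy governs.

35230 Ft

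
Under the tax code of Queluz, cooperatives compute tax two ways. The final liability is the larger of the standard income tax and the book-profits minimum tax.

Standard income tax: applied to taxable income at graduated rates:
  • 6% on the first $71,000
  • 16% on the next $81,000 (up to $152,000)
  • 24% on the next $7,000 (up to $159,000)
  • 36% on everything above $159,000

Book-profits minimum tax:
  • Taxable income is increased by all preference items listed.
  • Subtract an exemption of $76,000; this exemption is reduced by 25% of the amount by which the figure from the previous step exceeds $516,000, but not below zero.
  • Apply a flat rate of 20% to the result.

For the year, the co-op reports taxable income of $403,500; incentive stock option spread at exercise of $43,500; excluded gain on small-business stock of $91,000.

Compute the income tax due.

Standard income tax:
  $71,000 × 6% = $4,260
  $81,000 × 16% = $12,960
  $7,000 × 24% = $1,680
  $244,500 × 36% = $88,020
  → $106,920

Book-profits minimum tax:
  Adjusted income: $403,500 + $43,500 + $91,000 = $538,000
  Exemption: $76,000 − 25% × ($538,000 − $516,000) = $76,000 − $5,500 = $70,500
  Base: $538,000 − $70,500 = $467,500
  $467,500 × 20% = $93,500

$106,920 > $93,500, so the standard income tax governs.

$106,920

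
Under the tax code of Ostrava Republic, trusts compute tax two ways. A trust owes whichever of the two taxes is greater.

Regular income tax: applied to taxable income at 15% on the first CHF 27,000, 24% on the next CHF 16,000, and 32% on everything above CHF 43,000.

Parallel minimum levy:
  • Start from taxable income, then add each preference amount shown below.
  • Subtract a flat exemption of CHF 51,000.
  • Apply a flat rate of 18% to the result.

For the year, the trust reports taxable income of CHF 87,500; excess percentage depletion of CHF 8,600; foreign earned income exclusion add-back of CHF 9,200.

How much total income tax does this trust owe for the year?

CHF 22,130

Regular income tax:
  CHF 27,000 × 15% = CHF 4,050
  CHF 16,000 × 24% = CHF 3,840
  CHF 44,500 × 32% = CHF 14,240
  → CHF 22,130

Parallel minimum levy:
  Adjusted income: CHF 87,500 + CHF 8,600 + CHF 9,200 = CHF 105,300
  Less exemption CHF 51,000 → base CHF 54,300
  CHF 54,300 × 18% = CHF 9,774

CHF 22,130 > CHF 9,774, so the regular income tax governs.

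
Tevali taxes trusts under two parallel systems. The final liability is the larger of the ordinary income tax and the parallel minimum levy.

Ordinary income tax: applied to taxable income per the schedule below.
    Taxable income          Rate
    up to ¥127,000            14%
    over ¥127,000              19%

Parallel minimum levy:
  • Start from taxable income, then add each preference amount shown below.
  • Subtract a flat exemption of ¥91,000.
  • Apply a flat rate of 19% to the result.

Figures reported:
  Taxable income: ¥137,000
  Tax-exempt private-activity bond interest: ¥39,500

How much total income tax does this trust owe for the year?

Parallel minimum levy:
  Adjusted income: ¥137,000 + ¥39,500 = ¥176,500
  Less exemption ¥91,000 → base ¥85,500
  ¥85,500 × 19% = ¥16,245

Ordinary income tax:
  ¥127,000 × 14% = ¥17,780
  ¥10,000 × 19% = ¥1,900
  → ¥19,680

¥19,680 > ¥16,245, so the ordinary income tax governs.

¥19,680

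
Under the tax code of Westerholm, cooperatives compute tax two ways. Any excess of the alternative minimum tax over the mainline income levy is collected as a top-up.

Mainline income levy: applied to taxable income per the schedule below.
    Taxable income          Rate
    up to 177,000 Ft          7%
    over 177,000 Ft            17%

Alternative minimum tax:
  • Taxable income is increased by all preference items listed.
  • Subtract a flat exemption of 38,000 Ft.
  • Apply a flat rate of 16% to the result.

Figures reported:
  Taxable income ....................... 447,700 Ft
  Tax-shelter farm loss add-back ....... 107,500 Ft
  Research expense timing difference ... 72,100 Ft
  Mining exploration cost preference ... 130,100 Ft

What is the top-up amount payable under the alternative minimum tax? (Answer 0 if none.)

56,695 Ft

Alternative minimum tax:
  Adjusted income: 447,700 Ft + 107,500 Ft + 72,100 Ft + 130,100 Ft = 757,400 Ft
  Less exemption 38,000 Ft → base 719,400 Ft
  719,400 Ft × 16% = 115,104 Ft

Mainline income levy:
  177,000 Ft × 7% = 12,390 Ft
  270,700 Ft × 17% = 46,019 Ft
  → 58,409 Ft

Excess of alternative minimum tax over mainline income levy: 115,104 Ft − 58,409 Ft = 56,695 Ft.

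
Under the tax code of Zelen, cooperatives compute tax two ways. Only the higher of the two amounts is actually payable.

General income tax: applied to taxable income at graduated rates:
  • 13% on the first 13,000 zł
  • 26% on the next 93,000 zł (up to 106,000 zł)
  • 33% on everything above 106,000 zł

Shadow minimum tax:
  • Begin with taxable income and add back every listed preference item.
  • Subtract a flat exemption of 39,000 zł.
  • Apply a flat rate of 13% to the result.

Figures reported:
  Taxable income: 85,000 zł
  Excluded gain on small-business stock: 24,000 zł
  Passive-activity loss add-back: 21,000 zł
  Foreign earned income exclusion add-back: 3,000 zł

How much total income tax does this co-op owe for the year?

General income tax:
  13,000 zł × 13% = 1,690 zł
  72,000 zł × 26% = 18,720 zł
  → 20,410 zł

Shadow minimum tax:
  Adjusted income: 85,000 zł + 24,000 zł + 21,000 zł + 3,000 zł = 133,000 zł
  Less exemption 39,000 zł → base 94,000 zł
  94,000 zł × 13% = 12,220 zł

20,410 zł > 12,220 zł, so the general income tax governs.

20,410 zł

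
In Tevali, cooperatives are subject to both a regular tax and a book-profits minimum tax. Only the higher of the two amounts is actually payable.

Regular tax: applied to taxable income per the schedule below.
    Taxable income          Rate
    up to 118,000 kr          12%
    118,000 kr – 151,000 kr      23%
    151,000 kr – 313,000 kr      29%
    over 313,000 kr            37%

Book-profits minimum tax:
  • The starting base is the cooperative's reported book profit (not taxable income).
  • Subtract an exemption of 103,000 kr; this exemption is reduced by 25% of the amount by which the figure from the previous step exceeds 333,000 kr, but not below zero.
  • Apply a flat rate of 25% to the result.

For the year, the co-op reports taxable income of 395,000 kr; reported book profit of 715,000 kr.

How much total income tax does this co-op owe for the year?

Regular tax:
  118,000 kr × 12% = 14,160 kr
  33,000 kr × 23% = 7,590 kr
  162,000 kr × 29% = 46,980 kr
  82,000 kr × 37% = 30,340 kr
  → 99,070 kr

Book-profits minimum tax:
  Base (reported book profit): 715,000 kr
  Exemption: 103,000 kr − 25% × (715,000 kr − 333,000 kr) = 103,000 kr − 95,500 kr = 7,500 kr
  Base: 715,000 kr − 7,500 kr = 707,500 kr
  707,500 kr × 25% = 176,875 kr

176,875 kr > 99,070 kr, so the book-profits minimum tax is the binding amount.

176,875 kr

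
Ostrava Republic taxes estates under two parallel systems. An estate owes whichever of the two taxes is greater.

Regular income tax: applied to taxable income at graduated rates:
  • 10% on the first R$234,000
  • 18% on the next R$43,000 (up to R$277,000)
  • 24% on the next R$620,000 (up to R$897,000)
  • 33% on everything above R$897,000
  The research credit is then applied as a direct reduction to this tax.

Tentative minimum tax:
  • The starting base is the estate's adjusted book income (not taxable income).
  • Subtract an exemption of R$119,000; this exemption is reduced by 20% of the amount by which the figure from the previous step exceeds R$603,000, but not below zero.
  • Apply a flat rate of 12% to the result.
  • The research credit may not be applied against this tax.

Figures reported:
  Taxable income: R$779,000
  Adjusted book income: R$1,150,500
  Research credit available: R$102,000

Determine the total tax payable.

Regular income tax:
  R$234,000 × 10% = R$23,400
  R$43,000 × 18% = R$7,740
  R$502,000 × 24% = R$120,480
  → R$151,620
  Less research credit R$102,000 → R$49,620

Tentative minimum tax:
  Base (adjusted book income): R$1,150,500
  Exemption: R$119,000 − 20% × (R$1,150,500 − R$603,000) = R$119,000 − R$109,500 = R$9,500
  Base: R$1,150,500 − R$9,500 = R$1,141,000
  R$1,141,000 × 12% = R$136,920

R$136,920 > R$49,620, so the tentative minimum tax is the binding amount.

R$136,920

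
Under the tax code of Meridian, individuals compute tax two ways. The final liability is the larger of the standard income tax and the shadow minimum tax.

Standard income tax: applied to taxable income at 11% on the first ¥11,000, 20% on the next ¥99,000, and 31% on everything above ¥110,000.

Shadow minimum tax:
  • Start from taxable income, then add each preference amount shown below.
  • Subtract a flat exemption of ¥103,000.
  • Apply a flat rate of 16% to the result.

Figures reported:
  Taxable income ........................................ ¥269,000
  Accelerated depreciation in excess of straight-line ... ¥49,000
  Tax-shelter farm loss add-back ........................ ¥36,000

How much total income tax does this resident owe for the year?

Shadow minimum tax:
  Adjusted income: ¥269,000 + ¥49,000 + ¥36,000 = ¥354,000
  Less exemption ¥103,000 → base ¥251,000
  ¥251,000 × 16% = ¥40,160

Standard income tax:
  ¥11,000 × 11% = ¥1,210
  ¥99,000 × 20% = ¥19,800
  ¥159,000 × 31% = ¥49,290
  → ¥70,300

¥70,300 > ¥40,160, so the standard income tax governs.

¥70,300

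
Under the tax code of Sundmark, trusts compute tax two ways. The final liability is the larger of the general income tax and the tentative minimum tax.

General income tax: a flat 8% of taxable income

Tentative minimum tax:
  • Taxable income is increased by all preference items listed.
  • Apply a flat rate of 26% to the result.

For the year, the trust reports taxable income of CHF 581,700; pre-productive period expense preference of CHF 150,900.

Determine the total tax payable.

General income tax:
  CHF 581,700 × 8% = CHF 46,536

Tentative minimum tax:
  Adjusted income: CHF 581,700 + CHF 150,900 = CHF 732,600
  CHF 732,600 × 26% = CHF 190,476

CHF 190,476 > CHF 46,536, so the tentative minimum tax is the binding amount.

CHF 190,476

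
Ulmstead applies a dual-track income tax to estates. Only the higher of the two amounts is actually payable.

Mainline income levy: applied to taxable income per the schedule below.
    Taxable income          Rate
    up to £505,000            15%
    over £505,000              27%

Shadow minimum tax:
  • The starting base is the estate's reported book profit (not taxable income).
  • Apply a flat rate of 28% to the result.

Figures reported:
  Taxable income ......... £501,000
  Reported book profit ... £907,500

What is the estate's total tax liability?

£254,100

Mainline income levy:
  £501,000 × 15% = £75,150

Shadow minimum tax:
  Base (reported book profit): £907,500
  £907,500 × 28% = £254,100

£254,100 > £75,150, so the shadow minimum tax is the binding amount.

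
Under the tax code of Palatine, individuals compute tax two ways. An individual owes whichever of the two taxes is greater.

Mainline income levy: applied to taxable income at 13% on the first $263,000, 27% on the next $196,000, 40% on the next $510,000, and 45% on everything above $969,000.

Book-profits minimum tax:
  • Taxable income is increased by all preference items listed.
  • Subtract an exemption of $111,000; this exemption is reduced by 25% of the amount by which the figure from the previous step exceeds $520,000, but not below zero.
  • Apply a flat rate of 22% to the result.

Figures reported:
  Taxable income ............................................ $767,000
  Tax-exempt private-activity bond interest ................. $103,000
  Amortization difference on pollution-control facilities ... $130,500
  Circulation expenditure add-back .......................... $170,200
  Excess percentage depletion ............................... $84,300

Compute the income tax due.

$276,100

Book-profits minimum tax:
  Adjusted income: $767,000 + $103,000 + $130,500 + $170,200 + $84,300 = $1,255,000
  Exemption: 25% × ($1,255,000 − $520,000) = $183,750 ≥ $111,000, so the exemption is fully phased out
  Base: $1,255,000 − $0 = $1,255,000
  $1,255,000 × 22% = $276,100

Mainline income levy:
  $263,000 × 13% = $34,190
  $196,000 × 27% = $52,920
  $308,000 × 40% = $123,200
  → $210,310

$276,100 > $210,310, so the book-profits minimum tax is the binding amount.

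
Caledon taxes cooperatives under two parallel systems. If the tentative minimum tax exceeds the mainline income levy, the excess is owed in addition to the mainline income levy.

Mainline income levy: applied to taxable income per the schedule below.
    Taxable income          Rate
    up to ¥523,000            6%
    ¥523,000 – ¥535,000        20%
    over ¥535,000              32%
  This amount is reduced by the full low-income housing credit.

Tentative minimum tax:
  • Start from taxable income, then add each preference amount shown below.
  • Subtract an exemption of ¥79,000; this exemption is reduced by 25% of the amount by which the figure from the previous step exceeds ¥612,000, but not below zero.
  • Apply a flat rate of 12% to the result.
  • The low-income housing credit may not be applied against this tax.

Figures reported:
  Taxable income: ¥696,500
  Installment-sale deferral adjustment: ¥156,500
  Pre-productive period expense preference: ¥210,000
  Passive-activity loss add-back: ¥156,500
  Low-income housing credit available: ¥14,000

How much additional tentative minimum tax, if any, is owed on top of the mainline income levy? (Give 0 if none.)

Mainline income levy:
  ¥523,000 × 6% = ¥31,380
  ¥12,000 × 20% = ¥2,400
  ¥161,500 × 32% = ¥51,680
  → ¥85,460
  Less low-income housing credit ¥14,000 → ¥71,460

Tentative minimum tax:
  Adjusted income: ¥696,500 + ¥156,500 + ¥210,000 + ¥156,500 = ¥1,219,500
  Exemption: 25% × (¥1,219,500 − ¥612,000) = ¥151,875 ≥ ¥79,000, so the exemption is fully phased out
  Base: ¥1,219,500 − ¥0 = ¥1,219,500
  ¥1,219,500 × 12% = ¥146,340

Excess of tentative minimum tax over mainline income levy: ¥146,340 − ¥71,460 = ¥74,880.

¥74,880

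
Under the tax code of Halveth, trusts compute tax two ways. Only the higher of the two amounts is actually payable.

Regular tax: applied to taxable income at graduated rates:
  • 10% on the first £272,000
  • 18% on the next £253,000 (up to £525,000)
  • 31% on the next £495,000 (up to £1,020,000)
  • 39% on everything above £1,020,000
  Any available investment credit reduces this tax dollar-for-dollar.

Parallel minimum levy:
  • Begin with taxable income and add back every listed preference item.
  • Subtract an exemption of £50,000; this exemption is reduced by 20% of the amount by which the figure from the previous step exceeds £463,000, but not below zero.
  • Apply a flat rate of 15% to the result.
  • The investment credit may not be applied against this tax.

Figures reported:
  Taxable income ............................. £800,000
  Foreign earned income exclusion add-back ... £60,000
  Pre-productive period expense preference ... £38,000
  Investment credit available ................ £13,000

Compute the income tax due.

Regular tax:
  £272,000 × 10% = £27,200
  £253,000 × 18% = £45,540
  £275,000 × 31% = £85,250
  → £157,990
  Less investment credit £13,000 → £144,990

Parallel minimum levy:
  Adjusted income: £800,000 + £60,000 + £38,000 = £898,000
  Exemption: 20% × (£898,000 − £463,000) = £87,000 ≥ £50,000, so the exemption is fully phased out
  Base: £898,000 − £0 = £898,000
  £898,000 × 15% = £134,700

£144,990 > £134,700, so the regular tax governs.

£144,990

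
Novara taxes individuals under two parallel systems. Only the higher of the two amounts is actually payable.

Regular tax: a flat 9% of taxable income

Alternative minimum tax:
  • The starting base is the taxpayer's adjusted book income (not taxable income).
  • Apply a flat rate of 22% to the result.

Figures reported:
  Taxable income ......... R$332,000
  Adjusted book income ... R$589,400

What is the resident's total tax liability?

Regular tax:
  R$332,000 × 9% = R$29,880

Alternative minimum tax:
  Base (adjusted book income): R$589,400
  R$589,400 × 22% = R$129,668

R$129,668 > R$29,880, so the alternative minimum tax is the binding amount.

R$129,668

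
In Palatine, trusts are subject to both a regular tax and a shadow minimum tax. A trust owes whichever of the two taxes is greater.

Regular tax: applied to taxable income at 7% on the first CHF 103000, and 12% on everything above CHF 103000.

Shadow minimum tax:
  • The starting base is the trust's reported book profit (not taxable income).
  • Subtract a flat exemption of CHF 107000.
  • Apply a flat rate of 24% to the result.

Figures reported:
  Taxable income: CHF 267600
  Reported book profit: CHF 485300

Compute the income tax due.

CHF 90792

Regular tax:
  CHF 103000 × 7% = CHF 7210
  CHF 164600 × 12% = CHF 19752
  → CHF 26962

Shadow minimum tax:
  Base (reported book profit): CHF 485300
  Less exemption CHF 107000 → base CHF 378300
  CHF 378300 × 24% = CHF 90792

CHF 90792 > CHF 26962, so the shadow minimum tax is the binding amount.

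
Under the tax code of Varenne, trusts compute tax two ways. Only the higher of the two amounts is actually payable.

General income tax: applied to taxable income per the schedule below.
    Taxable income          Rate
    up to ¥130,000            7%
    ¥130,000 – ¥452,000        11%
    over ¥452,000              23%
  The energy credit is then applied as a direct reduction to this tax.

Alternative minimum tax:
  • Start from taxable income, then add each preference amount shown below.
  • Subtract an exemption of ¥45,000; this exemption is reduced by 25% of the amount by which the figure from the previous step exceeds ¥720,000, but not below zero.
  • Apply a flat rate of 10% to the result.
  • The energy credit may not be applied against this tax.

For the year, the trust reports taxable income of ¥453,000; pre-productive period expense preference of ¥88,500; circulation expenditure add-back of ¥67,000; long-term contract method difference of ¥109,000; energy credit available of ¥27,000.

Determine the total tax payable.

General income tax:
  ¥130,000 × 7% = ¥9,100
  ¥322,000 × 11% = ¥35,420
  ¥1,000 × 23% = ¥230
  → ¥44,750
  Less energy credit ¥27,000 → ¥17,750

Alternative minimum tax:
  Adjusted income: ¥453,000 + ¥88,500 + ¥67,000 + ¥109,000 = ¥717,500
  Exemption: ¥717,500 ≤ ¥720,000, so full ¥45,000 applies
  Base: ¥717,500 − ¥45,000 = ¥672,500
  ¥672,500 × 10% = ¥67,250

¥67,250 > ¥17,750, so the alternative minimum tax is the binding amount.

¥67,250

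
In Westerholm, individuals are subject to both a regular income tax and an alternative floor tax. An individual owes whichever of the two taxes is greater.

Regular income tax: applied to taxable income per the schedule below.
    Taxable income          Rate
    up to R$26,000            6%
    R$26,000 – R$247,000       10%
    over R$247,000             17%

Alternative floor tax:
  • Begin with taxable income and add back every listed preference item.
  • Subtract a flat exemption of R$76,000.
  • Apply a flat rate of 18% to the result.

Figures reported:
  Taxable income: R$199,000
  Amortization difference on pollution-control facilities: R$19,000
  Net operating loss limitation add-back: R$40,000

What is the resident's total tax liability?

R$32,760

Regular income tax:
  R$26,000 × 6% = R$1,560
  R$173,000 × 10% = R$17,300
  → R$18,860

Alternative floor tax:
  Adjusted income: R$199,000 + R$19,000 + R$40,000 = R$258,000
  Less exemption R$76,000 → base R$182,000
  R$182,000 × 18% = R$32,760

R$32,760 > R$18,860, so the alternative floor tax is the binding amount.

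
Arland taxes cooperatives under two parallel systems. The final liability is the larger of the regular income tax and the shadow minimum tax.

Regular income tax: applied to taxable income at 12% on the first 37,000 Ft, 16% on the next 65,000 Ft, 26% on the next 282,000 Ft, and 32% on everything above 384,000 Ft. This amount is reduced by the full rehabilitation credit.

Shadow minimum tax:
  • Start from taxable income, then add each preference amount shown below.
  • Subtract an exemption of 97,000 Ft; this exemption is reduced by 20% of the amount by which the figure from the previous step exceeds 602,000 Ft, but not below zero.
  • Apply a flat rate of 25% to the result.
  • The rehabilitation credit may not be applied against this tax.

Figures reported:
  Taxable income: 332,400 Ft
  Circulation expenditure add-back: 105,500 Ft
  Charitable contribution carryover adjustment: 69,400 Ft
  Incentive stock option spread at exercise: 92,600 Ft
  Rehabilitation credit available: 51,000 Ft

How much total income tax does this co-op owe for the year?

125,725 Ft

Regular income tax:
  37,000 Ft × 12% = 4,440 Ft
  65,000 Ft × 16% = 10,400 Ft
  230,400 Ft × 26% = 59,904 Ft
  → 74,744 Ft
  Less rehabilitation credit 51,000 Ft → 23,744 Ft

Shadow minimum tax:
  Adjusted income: 332,400 Ft + 105,500 Ft + 69,400 Ft + 92,600 Ft = 599,900 Ft
  Exemption: 599,900 Ft ≤ 602,000 Ft, so full 97,000 Ft applies
  Base: 599,900 Ft − 97,000 Ft = 502,900 Ft
  502,900 Ft × 25% = 125,725 Ft

125,725 Ft > 23,744 Ft, so the shadow minimum tax is the binding amount.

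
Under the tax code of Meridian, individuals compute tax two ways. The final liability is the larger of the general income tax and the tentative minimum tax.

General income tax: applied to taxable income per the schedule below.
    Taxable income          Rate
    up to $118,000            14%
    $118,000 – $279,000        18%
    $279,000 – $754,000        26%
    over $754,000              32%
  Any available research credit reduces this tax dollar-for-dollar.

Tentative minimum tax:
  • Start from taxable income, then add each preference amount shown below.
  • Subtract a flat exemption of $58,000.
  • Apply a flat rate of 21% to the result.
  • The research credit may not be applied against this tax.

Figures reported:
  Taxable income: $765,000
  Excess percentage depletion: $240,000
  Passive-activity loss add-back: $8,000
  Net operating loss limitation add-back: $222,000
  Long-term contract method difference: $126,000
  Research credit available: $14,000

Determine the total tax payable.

Tentative minimum tax:
  Adjusted income: $765,000 + $240,000 + $8,000 + $222,000 + $126,000 = $1,361,000
  Less exemption $58,000 → base $1,303,000
  $1,303,000 × 21% = $273,630

General income tax:
  $118,000 × 14% = $16,520
  $161,000 × 18% = $28,980
  $475,000 × 26% = $123,500
  $11,000 × 32% = $3,520
  → $172,520
  Less research credit $14,000 → $158,520

$273,630 > $158,520, so the tentative minimum tax is the binding amount.

$273,630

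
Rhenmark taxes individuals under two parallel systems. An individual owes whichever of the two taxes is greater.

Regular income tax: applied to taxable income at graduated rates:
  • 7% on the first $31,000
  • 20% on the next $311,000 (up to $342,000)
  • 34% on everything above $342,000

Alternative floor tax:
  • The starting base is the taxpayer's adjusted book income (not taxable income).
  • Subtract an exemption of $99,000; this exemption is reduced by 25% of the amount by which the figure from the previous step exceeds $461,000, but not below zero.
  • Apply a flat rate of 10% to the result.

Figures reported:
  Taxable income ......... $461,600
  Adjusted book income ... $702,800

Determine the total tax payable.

Alternative floor tax:
  Base (adjusted book income): $702,800
  Exemption: $99,000 − 25% × ($702,800 − $461,000) = $99,000 − $60,450 = $38,550
  Base: $702,800 − $38,550 = $664,250
  $664,250 × 10% = $66,425

Regular income tax:
  $31,000 × 7% = $2,170
  $311,000 × 20% = $62,200
  $119,600 × 34% = $40,664
  → $105,034

$105,034 > $66,425, so the regular income tax governs.

$105,034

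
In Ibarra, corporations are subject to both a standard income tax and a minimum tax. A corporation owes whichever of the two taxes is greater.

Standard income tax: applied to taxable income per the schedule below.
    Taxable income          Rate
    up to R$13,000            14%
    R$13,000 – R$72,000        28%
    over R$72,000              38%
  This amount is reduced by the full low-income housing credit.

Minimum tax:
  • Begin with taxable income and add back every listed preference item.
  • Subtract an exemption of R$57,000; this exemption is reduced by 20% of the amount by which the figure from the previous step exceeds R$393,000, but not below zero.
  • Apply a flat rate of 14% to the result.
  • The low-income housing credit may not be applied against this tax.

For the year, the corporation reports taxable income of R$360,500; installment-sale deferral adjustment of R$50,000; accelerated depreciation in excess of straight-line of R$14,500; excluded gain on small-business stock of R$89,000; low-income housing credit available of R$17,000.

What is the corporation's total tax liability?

Standard income tax:
  R$13,000 × 14% = R$1,820
  R$59,000 × 28% = R$16,520
  R$288,500 × 38% = R$109,630
  → R$127,970
  Less low-income housing credit R$17,000 → R$110,970

Minimum tax:
  Adjusted income: R$360,500 + R$50,000 + R$14,500 + R$89,000 = R$514,000
  Exemption: R$57,000 − 20% × (R$514,000 − R$393,000) = R$57,000 − R$24,200 = R$32,800
  Base: R$514,000 − R$32,800 = R$481,200
  R$481,200 × 14% = R$67,368

R$110,970 > R$67,368, so the standard income tax governs.

R$110,970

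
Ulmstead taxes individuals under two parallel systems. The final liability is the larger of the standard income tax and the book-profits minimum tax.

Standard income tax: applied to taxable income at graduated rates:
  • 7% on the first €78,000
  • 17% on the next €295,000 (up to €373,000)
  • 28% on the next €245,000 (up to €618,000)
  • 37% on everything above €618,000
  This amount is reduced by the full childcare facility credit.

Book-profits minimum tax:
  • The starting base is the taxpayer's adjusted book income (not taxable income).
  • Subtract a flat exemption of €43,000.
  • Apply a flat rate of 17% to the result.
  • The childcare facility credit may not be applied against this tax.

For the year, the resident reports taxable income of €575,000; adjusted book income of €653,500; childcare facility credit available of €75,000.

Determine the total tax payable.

€103,785

Standard income tax:
  €78,000 × 7% = €5,460
  €295,000 × 17% = €50,150
  €202,000 × 28% = €56,560
  → €112,170
  Less childcare facility credit €75,000 → €37,170

Book-profits minimum tax:
  Base (adjusted book income): €653,500
  Less exemption €43,000 → base €610,500
  €610,500 × 17% = €103,785

€103,785 > €37,170, so the book-profits minimum tax is the binding amount.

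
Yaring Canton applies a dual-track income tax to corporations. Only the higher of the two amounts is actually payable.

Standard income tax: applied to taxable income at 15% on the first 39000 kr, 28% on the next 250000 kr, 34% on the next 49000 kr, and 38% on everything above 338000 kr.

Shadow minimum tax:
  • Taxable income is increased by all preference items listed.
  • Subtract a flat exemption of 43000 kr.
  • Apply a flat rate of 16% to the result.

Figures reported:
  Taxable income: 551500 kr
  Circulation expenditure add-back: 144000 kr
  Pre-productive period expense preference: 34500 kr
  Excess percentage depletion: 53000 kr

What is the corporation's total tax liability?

173640 kr

Shadow minimum tax:
  Adjusted income: 551500 kr + 144000 kr + 34500 kr + 53000 kr = 783000 kr
  Less exemption 43000 kr → base 740000 kr
  740000 kr × 16% = 118400 kr

Standard income tax:
  39000 kr × 15% = 5850 kr
  250000 kr × 28% = 70000 kr
  49000 kr × 34% = 16660 kr
  213500 kr × 38% = 81130 kr
  → 173640 kr

173640 kr > 118400 kr, so the standard income tax governs.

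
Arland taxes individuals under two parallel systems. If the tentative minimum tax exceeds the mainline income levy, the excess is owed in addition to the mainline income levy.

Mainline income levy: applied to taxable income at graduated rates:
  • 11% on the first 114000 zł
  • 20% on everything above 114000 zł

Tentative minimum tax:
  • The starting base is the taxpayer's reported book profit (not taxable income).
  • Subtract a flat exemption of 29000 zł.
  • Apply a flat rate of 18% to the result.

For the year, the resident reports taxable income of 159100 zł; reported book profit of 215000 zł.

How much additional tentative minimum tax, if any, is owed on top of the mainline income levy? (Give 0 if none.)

11920 zł

Tentative minimum tax:
  Base (reported book profit): 215000 zł
  Less exemption 29000 zł → base 186000 zł
  186000 zł × 18% = 33480 zł

Mainline income levy:
  114000 zł × 11% = 12540 zł
  45100 zł × 20% = 9020 zł
  → 21560 zł

Excess of tentative minimum tax over mainline income levy: 33480 zł − 21560 zł = 11920 zł.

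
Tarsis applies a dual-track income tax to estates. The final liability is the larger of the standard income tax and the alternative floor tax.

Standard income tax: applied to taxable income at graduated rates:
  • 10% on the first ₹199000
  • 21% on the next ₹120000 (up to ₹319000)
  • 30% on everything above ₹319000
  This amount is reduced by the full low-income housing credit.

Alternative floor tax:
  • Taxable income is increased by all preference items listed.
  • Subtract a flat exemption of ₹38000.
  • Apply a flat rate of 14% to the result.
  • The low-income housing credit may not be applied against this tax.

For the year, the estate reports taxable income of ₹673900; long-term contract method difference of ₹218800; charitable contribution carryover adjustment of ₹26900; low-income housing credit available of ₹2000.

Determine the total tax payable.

₹149570

Alternative floor tax:
  Adjusted income: ₹673900 + ₹218800 + ₹26900 = ₹919600
  Less exemption ₹38000 → base ₹881600
  ₹881600 × 14% = ₹123424

Standard income tax:
  ₹199000 × 10% = ₹19900
  ₹120000 × 21% = ₹25200
  ₹354900 × 30% = ₹106470
  → ₹151570
  Less low-income housing credit ₹2000 → ₹149570

₹149570 > ₹123424, so the standard income tax governs.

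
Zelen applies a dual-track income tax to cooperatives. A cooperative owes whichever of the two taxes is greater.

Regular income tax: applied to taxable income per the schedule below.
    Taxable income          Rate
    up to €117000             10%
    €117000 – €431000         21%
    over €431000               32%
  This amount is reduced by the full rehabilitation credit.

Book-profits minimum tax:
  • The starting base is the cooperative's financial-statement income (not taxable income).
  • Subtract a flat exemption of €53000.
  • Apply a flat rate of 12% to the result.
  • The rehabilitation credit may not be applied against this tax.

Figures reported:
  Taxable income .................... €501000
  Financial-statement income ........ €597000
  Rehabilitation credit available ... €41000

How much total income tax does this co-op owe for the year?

€65280

Book-profits minimum tax:
  Base (financial-statement income): €597000
  Less exemption €53000 → base €544000
  €544000 × 12% = €65280

Regular income tax:
  €117000 × 10% = €11700
  €314000 × 21% = €65940
  €70000 × 32% = €22400
  → €100040
  Less rehabilitation credit €41000 → €59040

€65280 > €59040, so the book-profits minimum tax is the binding amount.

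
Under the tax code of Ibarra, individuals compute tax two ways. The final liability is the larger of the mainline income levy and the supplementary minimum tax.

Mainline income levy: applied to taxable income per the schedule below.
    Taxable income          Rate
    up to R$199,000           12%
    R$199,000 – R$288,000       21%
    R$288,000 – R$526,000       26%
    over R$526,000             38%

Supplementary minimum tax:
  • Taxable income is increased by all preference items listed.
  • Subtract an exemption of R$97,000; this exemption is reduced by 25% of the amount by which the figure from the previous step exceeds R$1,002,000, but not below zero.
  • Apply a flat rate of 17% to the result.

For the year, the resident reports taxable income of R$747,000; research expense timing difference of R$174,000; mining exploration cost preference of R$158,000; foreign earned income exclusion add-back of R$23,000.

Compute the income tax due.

Mainline income levy:
  R$199,000 × 12% = R$23,880
  R$89,000 × 21% = R$18,690
  R$238,000 × 26% = R$61,880
  R$221,000 × 38% = R$83,980
  → R$188,430

Supplementary minimum tax:
  Adjusted income: R$747,000 + R$174,000 + R$158,000 + R$23,000 = R$1,102,000
  Exemption: R$97,000 − 25% × (R$1,102,000 − R$1,002,000) = R$97,000 − R$25,000 = R$72,000
  Base: R$1,102,000 − R$72,000 = R$1,030,000
  R$1,030,000 × 17% = R$175,100

R$188,430 > R$175,100, so the mainline income levy governs.

R$188,430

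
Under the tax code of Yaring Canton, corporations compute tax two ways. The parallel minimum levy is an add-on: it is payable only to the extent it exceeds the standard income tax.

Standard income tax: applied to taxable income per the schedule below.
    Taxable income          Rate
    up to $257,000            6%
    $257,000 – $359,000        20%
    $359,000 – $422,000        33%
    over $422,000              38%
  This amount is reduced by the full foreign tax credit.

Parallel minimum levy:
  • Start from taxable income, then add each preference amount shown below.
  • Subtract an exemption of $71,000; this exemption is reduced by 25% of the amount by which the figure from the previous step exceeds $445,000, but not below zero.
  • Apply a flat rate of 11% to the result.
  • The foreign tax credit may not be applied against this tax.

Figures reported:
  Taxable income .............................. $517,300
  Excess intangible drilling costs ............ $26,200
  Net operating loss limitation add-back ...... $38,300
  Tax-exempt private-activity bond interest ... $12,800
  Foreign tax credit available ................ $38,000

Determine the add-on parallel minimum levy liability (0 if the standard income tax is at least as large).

Standard income tax:
  $257,000 × 6% = $15,420
  $102,000 × 20% = $20,400
  $63,000 × 33% = $20,790
  $95,300 × 38% = $36,214
  → $92,824
  Less foreign tax credit $38,000 → $54,824

Parallel minimum levy:
  Adjusted income: $517,300 + $26,200 + $38,300 + $12,800 = $594,600
  Exemption: $71,000 − 25% × ($594,600 − $445,000) = $71,000 − $37,400 = $33,600
  Base: $594,600 − $33,600 = $561,000
  $561,000 × 11% = $61,710

Excess of parallel minimum levy over standard income tax: $61,710 − $54,824 = $6,886.

$6,886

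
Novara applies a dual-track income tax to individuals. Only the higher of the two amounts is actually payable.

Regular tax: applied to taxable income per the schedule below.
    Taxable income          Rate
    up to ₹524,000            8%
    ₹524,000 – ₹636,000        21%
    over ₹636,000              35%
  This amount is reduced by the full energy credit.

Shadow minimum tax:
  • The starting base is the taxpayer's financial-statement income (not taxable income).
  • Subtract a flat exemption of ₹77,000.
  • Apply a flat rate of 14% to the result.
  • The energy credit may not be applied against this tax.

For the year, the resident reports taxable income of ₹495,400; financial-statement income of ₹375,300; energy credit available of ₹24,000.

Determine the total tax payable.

₹41,762

Regular tax:
  ₹495,400 × 8% = ₹39,632
  Less energy credit ₹24,000 → ₹15,632

Shadow minimum tax:
  Base (financial-statement income): ₹375,300
  Less exemption ₹77,000 → base ₹298,300
  ₹298,300 × 14% = ₹41,762

₹41,762 > ₹15,632, so the shadow minimum tax is the binding amount.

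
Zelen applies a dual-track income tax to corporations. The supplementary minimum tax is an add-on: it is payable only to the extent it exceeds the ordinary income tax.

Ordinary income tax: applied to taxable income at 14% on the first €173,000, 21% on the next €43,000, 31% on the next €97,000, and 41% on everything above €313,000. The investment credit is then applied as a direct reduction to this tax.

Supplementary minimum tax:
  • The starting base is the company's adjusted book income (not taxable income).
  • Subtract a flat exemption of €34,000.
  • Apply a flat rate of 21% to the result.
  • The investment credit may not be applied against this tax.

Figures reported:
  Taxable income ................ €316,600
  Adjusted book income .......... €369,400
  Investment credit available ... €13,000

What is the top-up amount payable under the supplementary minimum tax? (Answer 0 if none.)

€18,638

Ordinary income tax:
  €173,000 × 14% = €24,220
  €43,000 × 21% = €9,030
  €97,000 × 31% = €30,070
  €3,600 × 41% = €1,476
  → €64,796
  Less investment credit €13,000 → €51,796

Supplementary minimum tax:
  Base (adjusted book income): €369,400
  Less exemption €34,000 → base €335,400
  €335,400 × 21% = €70,434

Excess of supplementary minimum tax over ordinary income tax: €70,434 − €51,796 = €18,638.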